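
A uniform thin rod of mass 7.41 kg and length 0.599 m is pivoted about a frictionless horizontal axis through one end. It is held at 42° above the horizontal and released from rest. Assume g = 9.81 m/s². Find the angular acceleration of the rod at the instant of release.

α ≈ 18.3 rad/s²

About the pivot, I = (1/3)ML² = (1/3)(7.41)(0.599)² = 0.8862 kg·m².
The weight acts at the center, a distance L/2 = 0.2995 m from the pivot; τ = Mg(L/2) cos 42° = 16.18 N·m.
α = τ/I = 16.18/0.8862 = 18.26 rad/s².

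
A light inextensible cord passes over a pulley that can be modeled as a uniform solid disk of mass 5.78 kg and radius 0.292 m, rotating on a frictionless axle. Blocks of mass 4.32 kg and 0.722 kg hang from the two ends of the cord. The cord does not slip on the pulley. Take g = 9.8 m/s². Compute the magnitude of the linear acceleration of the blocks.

I = ½MR² = (1/2)(5.78)(0.292)² = 0.2464 kg·m².
Heavier block: m₁g − T₁ = m₁a. Lighter block: T₂ − m₂g = m₂a.
Pulley: (T₁ − T₂)R = Iα = I(a/R), so T₁ − T₂ = (I/R²)a = (1/2)M_p a = 2.890·a.
Adding the three: (m₁ − m₂)g = (m₁ + m₂ + 2.890)a, so a = (4.32 − 0.722)(9.8)/(4.32 + 0.722 + 2.890) = 4.445 m/s².

a ≈ 4.45 m/s²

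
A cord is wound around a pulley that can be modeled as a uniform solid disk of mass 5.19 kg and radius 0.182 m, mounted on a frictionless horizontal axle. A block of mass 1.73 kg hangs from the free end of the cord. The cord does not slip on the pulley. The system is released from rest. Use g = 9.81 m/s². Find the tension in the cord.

T ≈ 10.2 N

I = ½MR² = (1/2)(5.19)(0.182)² = 0.08596 kg·m².
Block: mg − T = ma. Pulley: TR = Iα. No-slip: a = αR, so T = (I/R²)a = 2.595·a.
Then mg = (m + 2.595)a, so a = (1.73)(9.81)/(1.73 + 2.595) = 3.924 m/s².
T = 2.595·a = 10.18 N.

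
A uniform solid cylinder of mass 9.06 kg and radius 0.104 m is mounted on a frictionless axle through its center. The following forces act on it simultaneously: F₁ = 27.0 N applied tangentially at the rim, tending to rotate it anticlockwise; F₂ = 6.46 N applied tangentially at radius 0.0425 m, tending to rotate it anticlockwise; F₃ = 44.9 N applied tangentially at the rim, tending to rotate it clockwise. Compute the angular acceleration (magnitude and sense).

I = ½MR² = (1/2)(9.06)(0.104)² = 0.04900 kg·m².
Taking anticlockwise as positive: τ₁ = +(27.0)(0.104) = +2.808 N·m; τ₂ = +(6.46)(0.0425) = +0.2746 N·m; τ₃ = −(44.9)(0.104) = −4.670 N·m.
Net torque τ = -1.587 N·m.
α = τ/I = -1.587/0.04900 = -32.39 rad/s².

α ≈ 32.4 rad/s², clockwise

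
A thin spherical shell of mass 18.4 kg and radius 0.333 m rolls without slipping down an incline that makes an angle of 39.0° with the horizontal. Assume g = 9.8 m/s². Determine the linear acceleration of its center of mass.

a ≈ 3.70 m/s²

Translation along the incline: Mg sinθ − f = Ma.
Rotation about the center: fR = Iα with I = (2/3)MR². No-slip gives a = αR, so f = (I/R²)a = (2/3)M a.
Substituting: Mg sinθ = (1 + 0.6667)Ma, so a = g sinθ/(1 + 0.6667) = (9.8) sin 39.0° / 1.667 = 3.700 m/s².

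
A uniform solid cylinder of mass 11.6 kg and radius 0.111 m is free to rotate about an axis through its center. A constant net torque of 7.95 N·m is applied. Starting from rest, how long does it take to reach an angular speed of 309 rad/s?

I = ½MR² = (1/2)(11.6)(0.111)² = 0.07146 kg·m².
α = τ/I = 7.95/0.07146 = 111.2 rad/s².
ω = αt ⇒ t = ω/α = 309/111.2 = 2.778 s.

t ≈ 2.78 s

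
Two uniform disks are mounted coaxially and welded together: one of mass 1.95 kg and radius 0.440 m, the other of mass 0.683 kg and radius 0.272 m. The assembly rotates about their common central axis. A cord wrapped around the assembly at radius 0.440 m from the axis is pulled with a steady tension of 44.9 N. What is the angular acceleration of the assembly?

α ≈ 92.3 rad/s²

I = ½M₁R₁² + ½M₂R₂² = ½(1.95)(0.440)² + ½(0.683)(0.272)² = 0.2140 kg·m².
τ = F r = (44.9)(0.440) = 19.76 N·m.
α = τ/I = 19.76/0.2140 = 92.31 rad/s².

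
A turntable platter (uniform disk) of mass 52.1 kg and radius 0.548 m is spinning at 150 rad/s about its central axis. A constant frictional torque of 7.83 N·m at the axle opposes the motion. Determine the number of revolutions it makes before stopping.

≈ 1790 revolutions

I = ½MR² = (1/2)(52.1)(0.548)² = 7.823 kg·m².
The net torque has magnitude 7.83 N·m, opposing ω.
|α| = τ/I = 7.830/7.823 = 1.001 rad/s² (deceleration).
ω² = ω₀² − 2|α|θ with ω = 0 ⇒ θ = ω₀²/(2|α|) = 11240 rad = 1789 rev.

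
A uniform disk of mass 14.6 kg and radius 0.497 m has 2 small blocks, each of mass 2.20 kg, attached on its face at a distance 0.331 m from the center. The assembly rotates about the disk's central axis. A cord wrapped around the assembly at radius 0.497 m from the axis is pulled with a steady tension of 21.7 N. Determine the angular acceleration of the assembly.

α ≈ 4.72 rad/s²

I_disk = ½MR² = ½(14.6)(0.497)² = 1.803 kg·m².
I_blocks = 2·m·r² = 2(2.20)(0.331)² = 0.4821 kg·m².
Total I = 2.285 kg·m².
τ = F r = (21.7)(0.497) = 10.78 N·m.
α = τ/I = 10.78/2.285 = 4.719 rad/s².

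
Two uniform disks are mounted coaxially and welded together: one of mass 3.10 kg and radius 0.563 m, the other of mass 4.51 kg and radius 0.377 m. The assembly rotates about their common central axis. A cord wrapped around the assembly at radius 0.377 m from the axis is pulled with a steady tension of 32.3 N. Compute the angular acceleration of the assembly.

α ≈ 15.0 rad/s²

I = ½M₁R₁² + ½M₂R₂² = ½(3.10)(0.563)² + ½(4.51)(0.377)² = 0.8118 kg·m².
τ = F r = (32.3)(0.377) = 12.18 N·m.
α = τ/I = 12.18/0.8118 = 15.00 rad/s².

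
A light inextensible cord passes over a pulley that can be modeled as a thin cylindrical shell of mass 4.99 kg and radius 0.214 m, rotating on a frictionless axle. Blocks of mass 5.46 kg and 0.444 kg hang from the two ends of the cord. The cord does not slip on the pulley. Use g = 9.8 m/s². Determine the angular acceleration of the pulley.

α ≈ 21.1 rad/s²

I = MR² = (4.99)(0.214)² = 0.2285 kg·m².
Heavier block: m₁g − T₁ = m₁a. Lighter block: T₂ − m₂g = m₂a.
Pulley: (T₁ − T₂)R = Iα = I(a/R), so T₁ − T₂ = (I/R²)a = 1·M_p a = 4.990·a.
Adding the three: (m₁ − m₂)g = (m₁ + m₂ + 4.990)a, so a = (5.46 − 0.444)(9.8)/(5.46 + 0.444 + 4.990) = 4.512 m/s².
α = a/R = 4.512/0.214 = 21.09 rad/s².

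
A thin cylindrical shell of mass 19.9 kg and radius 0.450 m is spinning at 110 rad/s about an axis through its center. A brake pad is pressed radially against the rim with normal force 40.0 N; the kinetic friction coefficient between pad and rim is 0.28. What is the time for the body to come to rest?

I = MR² = (19.9)(0.450)² = 4.030 kg·m².
Friction force f = μN = (0.28)(40.0) = 11.20 N at the rim; torque magnitude τ = fR = 5.040 N·m, opposing ω.
|α| = τ/I = 5.040/4.030 = 1.251 rad/s² (deceleration).
0 = ω₀ − |α|t ⇒ t = ω₀/|α| = 110/1.251 = 87.95 s.

t ≈ 88.0 s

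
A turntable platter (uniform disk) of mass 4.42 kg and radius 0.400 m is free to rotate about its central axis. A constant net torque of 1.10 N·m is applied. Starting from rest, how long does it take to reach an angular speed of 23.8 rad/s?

t ≈ 7.65 s

I = ½MR² = (1/2)(4.42)(0.400)² = 0.3536 kg·m².
α = τ/I = 1.10/0.3536 = 3.111 rad/s².
ω = αt ⇒ t = ω/α = 23.8/3.111 = 7.651 s.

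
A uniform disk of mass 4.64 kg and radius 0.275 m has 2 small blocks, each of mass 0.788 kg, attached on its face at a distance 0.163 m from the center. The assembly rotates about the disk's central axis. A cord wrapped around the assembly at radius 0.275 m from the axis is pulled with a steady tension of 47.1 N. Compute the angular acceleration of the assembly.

α ≈ 59.6 rad/s²

I_disk = ½MR² = ½(4.64)(0.275)² = 0.1755 kg·m².
I_blocks = 2·m·r² = 2(0.788)(0.163)² = 0.04187 kg·m².
Total I = 0.2173 kg·m².
τ = F r = (47.1)(0.275) = 12.95 N·m.
α = τ/I = 12.95/0.2173 = 59.60 rad/s².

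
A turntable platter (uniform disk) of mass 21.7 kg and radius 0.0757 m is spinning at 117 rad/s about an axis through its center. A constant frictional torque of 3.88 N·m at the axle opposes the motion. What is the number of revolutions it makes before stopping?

I = ½MR² = (1/2)(21.7)(0.0757)² = 0.06218 kg·m².
The net torque has magnitude 3.88 N·m, opposing ω.
|α| = τ/I = 3.880/0.06218 = 62.40 rad/s² (deceleration).
ω² = ω₀² − 2|α|θ with ω = 0 ⇒ θ = ω₀²/(2|α|) = 109.7 rad = 17.46 rev.

≈ 17.5 revolutions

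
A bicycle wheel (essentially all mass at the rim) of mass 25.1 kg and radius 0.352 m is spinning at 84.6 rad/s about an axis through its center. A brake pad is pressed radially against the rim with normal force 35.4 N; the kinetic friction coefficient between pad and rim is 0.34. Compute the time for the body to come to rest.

t ≈ 62.1 s

I = MR² = (25.1)(0.352)² = 3.110 kg·m².
Friction force f = μN = (0.34)(35.4) = 12.04 N at the rim; torque magnitude τ = fR = 4.237 N·m, opposing ω.
|α| = τ/I = 4.237/3.110 = 1.362 rad/s² (deceleration).
0 = ω₀ − |α|t ⇒ t = ω₀/|α| = 84.6/1.362 = 62.10 s.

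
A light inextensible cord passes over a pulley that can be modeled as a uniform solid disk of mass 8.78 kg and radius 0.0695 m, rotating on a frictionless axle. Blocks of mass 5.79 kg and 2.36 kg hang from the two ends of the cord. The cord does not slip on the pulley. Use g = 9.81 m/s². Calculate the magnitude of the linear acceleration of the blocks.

I = ½MR² = (1/2)(8.78)(0.0695)² = 0.02120 kg·m².
Heavier block: m₁g − T₁ = m₁a. Lighter block: T₂ − m₂g = m₂a.
Pulley: (T₁ − T₂)R = Iα = I(a/R), so T₁ − T₂ = (I/R²)a = (1/2)M_p a = 4.390·a.
Adding the three: (m₁ − m₂)g = (m₁ + m₂ + 4.390)a, so a = (5.79 − 2.36)(9.81)/(5.79 + 2.36 + 4.390) = 2.683 m/s².

a ≈ 2.68 m/s²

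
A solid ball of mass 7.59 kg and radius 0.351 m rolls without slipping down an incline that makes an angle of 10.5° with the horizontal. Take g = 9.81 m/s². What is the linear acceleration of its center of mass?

Translation along the incline: Mg sinθ − f = Ma.
Rotation about the center: fR = Iα with I = (2/5)MR². No-slip gives a = αR, so f = (I/R²)a = (2/5)M a.
Substituting: Mg sinθ = (1 + 0.4000)Ma, so a = g sinθ/(1 + 0.4000) = (9.81) sin 10.5° / 1.400 = 1.277 m/s².

a ≈ 1.28 m/s²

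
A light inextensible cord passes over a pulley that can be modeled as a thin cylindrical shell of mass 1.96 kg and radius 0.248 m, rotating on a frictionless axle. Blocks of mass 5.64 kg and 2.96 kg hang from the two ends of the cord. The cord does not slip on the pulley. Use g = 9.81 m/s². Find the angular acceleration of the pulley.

α ≈ 10.0 rad/s²

I = MR² = (1.96)(0.248)² = 0.1205 kg·m².
Heavier block: m₁g − T₁ = m₁a. Lighter block: T₂ − m₂g = m₂a.
Pulley: (T₁ − T₂)R = Iα = I(a/R), so T₁ − T₂ = (I/R²)a = 1·M_p a = 1.960·a.
Adding the three: (m₁ − m₂)g = (m₁ + m₂ + 1.960)a, so a = (5.64 − 2.96)(9.81)/(5.64 + 2.96 + 1.960) = 2.490 m/s².
α = a/R = 2.490/0.248 = 10.04 rad/s².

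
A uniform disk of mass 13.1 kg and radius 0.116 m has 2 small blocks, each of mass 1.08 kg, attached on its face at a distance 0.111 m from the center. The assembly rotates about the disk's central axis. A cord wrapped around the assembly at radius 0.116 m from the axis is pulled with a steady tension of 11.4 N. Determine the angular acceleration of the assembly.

α ≈ 11.5 rad/s²

I_disk = ½MR² = ½(13.1)(0.116)² = 0.08814 kg·m².
I_blocks = 2·m·r² = 2(1.08)(0.111)² = 0.02661 kg·m².
Total I = 0.1148 kg·m².
τ = F r = (11.4)(0.116) = 1.322 N·m.
α = τ/I = 1.322/0.1148 = 11.52 rad/s².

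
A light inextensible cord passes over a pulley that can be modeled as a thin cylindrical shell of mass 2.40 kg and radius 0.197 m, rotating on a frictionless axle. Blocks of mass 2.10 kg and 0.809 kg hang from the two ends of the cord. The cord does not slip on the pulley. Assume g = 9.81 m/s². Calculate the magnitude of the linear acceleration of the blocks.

a ≈ 2.39 m/s²

I = MR² = (2.40)(0.197)² = 0.09314 kg·m².
Heavier block: m₁g − T₁ = m₁a. Lighter block: T₂ − m₂g = m₂a.
Pulley: (T₁ − T₂)R = Iα = I(a/R), so T₁ − T₂ = (I/R²)a = 1·M_p a = 2.400·a.
Adding the three: (m₁ − m₂)g = (m₁ + m₂ + 2.400)a, so a = (2.10 − 0.809)(9.81)/(2.10 + 0.809 + 2.400) = 2.386 m/s².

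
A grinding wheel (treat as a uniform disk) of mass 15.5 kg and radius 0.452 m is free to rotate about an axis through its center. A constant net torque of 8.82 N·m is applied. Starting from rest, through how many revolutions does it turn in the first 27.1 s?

I = ½MR² = (1/2)(15.5)(0.452)² = 1.583 kg·m².
α = τ/I = 8.82/1.583 = 5.570 rad/s².
θ = ½αt² = ½(5.570)(27.1)² = 2045 rad.
Revolutions = θ/(2π) = 325.6.

≈ 326 revolutions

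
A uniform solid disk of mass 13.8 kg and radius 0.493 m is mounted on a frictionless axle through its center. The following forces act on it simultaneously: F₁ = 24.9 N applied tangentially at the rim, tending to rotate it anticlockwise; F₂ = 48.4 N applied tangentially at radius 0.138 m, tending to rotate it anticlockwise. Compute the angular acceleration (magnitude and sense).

α ≈ 11.3 rad/s², anticlockwise

I = ½MR² = (1/2)(13.8)(0.493)² = 1.677 kg·m².
Taking anticlockwise as positive: τ₁ = +(24.9)(0.493) = +12.28 N·m; τ₂ = +(48.4)(0.138) = +6.679 N·m.
Net torque τ = 18.95 N·m.
α = τ/I = 18.95/1.677 = 11.30 rad/s².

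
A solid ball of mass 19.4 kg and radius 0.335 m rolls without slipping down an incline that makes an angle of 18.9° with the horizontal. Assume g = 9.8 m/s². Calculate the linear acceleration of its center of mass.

a ≈ 2.27 m/s²

Translation along the incline: Mg sinθ − f = Ma.
Rotation about the center: fR = Iα with I = (2/5)MR². No-slip gives a = αR, so f = (I/R²)a = (2/5)M a.
Substituting: Mg sinθ = (1 + 0.4000)Ma, so a = g sinθ/(1 + 0.4000) = (9.8) sin 18.9° / 1.400 = 2.267 m/s².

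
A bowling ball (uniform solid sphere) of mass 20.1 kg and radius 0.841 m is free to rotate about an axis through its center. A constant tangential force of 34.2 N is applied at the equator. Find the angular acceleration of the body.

α ≈ 5.06 rad/s²

I = (2/5)MR² = (2/5)(20.1)(0.841)² = 5.687 kg·m².
τ = F R = (34.2)(0.841) = 28.76 N·m.
Newton's second law for rotation, τ = Iα, gives α = τ/I = 28.76/5.687 = 5.058 rad/s².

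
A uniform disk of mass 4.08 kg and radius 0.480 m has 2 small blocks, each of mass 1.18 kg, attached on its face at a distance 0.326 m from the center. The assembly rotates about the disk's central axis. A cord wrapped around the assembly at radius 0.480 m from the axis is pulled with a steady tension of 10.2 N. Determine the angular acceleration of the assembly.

α ≈ 6.79 rad/s²

I_disk = ½MR² = ½(4.08)(0.480)² = 0.4700 kg·m².
I_blocks = 2·m·r² = 2(1.18)(0.326)² = 0.2508 kg·m².
Total I = 0.7208 kg·m².
τ = F r = (10.2)(0.480) = 4.896 N·m.
α = τ/I = 4.896/0.7208 = 6.792 rad/s².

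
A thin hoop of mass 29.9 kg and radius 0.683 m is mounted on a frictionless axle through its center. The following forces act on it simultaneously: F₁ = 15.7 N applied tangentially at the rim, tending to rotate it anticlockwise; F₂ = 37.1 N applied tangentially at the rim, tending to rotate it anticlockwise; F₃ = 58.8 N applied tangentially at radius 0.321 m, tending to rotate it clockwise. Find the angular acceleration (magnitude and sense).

I = MR² = (29.9)(0.683)² = 13.95 kg·m².
Taking anticlockwise as positive: τ₁ = +(15.7)(0.683) = +10.72 N·m; τ₂ = +(37.1)(0.683) = +25.34 N·m; τ₃ = −(58.8)(0.321) = −18.87 N·m.
Net torque τ = 17.19 N·m.
α = τ/I = 17.19/13.95 = 1.232 rad/s².

α ≈ 1.23 rad/s², anticlockwise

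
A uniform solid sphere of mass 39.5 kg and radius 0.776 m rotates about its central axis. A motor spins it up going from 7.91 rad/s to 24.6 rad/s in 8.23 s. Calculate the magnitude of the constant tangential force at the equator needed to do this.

I = (2/5)MR² = (2/5)(39.5)(0.776)² = 9.514 kg·m².
α = Δω/Δt = (24.6 − 7.91)/8.23 = 2.028 rad/s².
The required torque is τ = Iα = (9.514)(2.028) = 19.29 N·m.
A tangential force at the equator gives τ = FR, so F = τ/R = 19.29/0.776 = 24.86 N.

F ≈ 24.9 N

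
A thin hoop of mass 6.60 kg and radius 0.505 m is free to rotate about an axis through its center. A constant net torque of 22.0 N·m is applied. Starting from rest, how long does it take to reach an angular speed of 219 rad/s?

I = MR² = (6.60)(0.505)² = 1.683 kg·m².
α = τ/I = 22.0/1.683 = 13.07 rad/s².
ω = αt ⇒ t = ω/α = 219/13.07 = 16.76 s.

t ≈ 16.8 s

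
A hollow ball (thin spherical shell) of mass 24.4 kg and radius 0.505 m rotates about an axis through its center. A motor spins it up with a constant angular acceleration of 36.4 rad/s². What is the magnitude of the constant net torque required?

I = (2/3)MR² = (2/3)(24.4)(0.505)² = 4.148 kg·m².
τ = Iα = (4.148)(36.40) = 151.0 N·m.

τ ≈ 151 N·m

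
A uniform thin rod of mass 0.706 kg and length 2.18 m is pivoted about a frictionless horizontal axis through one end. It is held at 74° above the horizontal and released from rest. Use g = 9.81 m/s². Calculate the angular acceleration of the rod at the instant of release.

About the pivot, I = (1/3)ML² = (1/3)(0.706)(2.18)² = 1.118 kg·m².
The weight acts at the center, a distance L/2 = 1.090 m from the pivot; τ = Mg(L/2) cos 74° = 2.081 N·m.
α = τ/I = 2.081/1.118 = 1.861 rad/s².

α ≈ 1.86 rad/s²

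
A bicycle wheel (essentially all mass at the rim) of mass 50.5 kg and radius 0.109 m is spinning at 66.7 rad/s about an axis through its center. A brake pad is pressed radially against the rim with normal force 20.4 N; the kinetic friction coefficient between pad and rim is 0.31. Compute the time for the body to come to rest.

I = MR² = (50.5)(0.109)² = 0.6000 kg·m².
Friction force f = μN = (0.31)(20.4) = 6.324 N at the rim; torque magnitude τ = fR = 0.6893 N·m, opposing ω.
|α| = τ/I = 0.6893/0.6000 = 1.149 rad/s² (deceleration).
0 = ω₀ − |α|t ⇒ t = ω₀/|α| = 66.7/1.149 = 58.06 s.

t ≈ 58.1 s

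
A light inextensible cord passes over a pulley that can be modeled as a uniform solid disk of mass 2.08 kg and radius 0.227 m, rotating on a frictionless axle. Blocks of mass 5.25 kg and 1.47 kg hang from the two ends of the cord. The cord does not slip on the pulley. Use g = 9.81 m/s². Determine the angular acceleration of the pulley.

I = ½MR² = (1/2)(2.08)(0.227)² = 0.05359 kg·m².
Heavier block: m₁g − T₁ = m₁a. Lighter block: T₂ − m₂g = m₂a.
Pulley: (T₁ − T₂)R = Iα = I(a/R), so T₁ − T₂ = (I/R²)a = (1/2)M_p a = 1.040·a.
Adding the three: (m₁ − m₂)g = (m₁ + m₂ + 1.040)a, so a = (5.25 − 1.47)(9.81)/(5.25 + 1.47 + 1.040) = 4.779 m/s².
α = a/R = 4.779/0.227 = 21.05 rad/s².

α ≈ 21.1 rad/s²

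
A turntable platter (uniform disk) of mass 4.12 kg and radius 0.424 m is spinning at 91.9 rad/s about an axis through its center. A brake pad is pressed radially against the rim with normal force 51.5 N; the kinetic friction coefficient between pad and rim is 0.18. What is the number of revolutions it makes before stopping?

≈ 63.3 revolutions

I = ½MR² = (1/2)(4.12)(0.424)² = 0.3703 kg·m².
Friction force f = μN = (0.18)(51.5) = 9.270 N at the rim; torque magnitude τ = fR = 3.930 N·m, opposing ω.
|α| = τ/I = 3.930/0.3703 = 10.61 rad/s² (deceleration).
ω² = ω₀² − 2|α|θ with ω = 0 ⇒ θ = ω₀²/(2|α|) = 397.9 rad = 63.32 rev.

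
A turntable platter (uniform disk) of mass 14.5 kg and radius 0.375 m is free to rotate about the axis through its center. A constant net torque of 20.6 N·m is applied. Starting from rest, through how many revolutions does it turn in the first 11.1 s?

≈ 198 revolutions

I = ½MR² = (1/2)(14.5)(0.375)² = 1.020 kg·m².
α = τ/I = 20.6/1.020 = 20.21 rad/s².
θ = ½αt² = ½(20.21)(11.1)² = 1245 rad.
Revolutions = θ/(2π) = 198.1.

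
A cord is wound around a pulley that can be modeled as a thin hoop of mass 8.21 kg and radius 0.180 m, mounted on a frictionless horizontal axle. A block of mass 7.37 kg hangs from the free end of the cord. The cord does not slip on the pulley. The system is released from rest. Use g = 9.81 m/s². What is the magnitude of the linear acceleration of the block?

I = MR² = (8.21)(0.180)² = 0.2660 kg·m².
Block: mg − T = ma. Pulley: TR = Iα. No-slip: a = αR, so T = (I/R²)a = 8.210·a.
Then mg = (m + 8.210)a, so a = (7.37)(9.81)/(7.37 + 8.210) = 4.641 m/s².

a ≈ 4.64 m/s²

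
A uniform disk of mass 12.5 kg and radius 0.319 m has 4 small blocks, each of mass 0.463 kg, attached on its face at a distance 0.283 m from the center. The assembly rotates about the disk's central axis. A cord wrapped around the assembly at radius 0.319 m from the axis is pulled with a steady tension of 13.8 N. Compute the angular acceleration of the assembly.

I_disk = ½MR² = ½(12.5)(0.319)² = 0.6360 kg·m².
I_blocks = 4·m·r² = 4(0.463)(0.283)² = 0.1483 kg·m².
Total I = 0.7843 kg·m².
τ = F r = (13.8)(0.319) = 4.402 N·m.
α = τ/I = 4.402/0.7843 = 5.613 rad/s².

α ≈ 5.61 rad/s²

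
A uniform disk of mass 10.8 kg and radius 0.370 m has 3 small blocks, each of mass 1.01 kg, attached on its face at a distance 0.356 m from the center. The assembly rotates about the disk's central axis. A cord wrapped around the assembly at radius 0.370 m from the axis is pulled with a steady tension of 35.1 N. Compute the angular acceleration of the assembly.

I_disk = ½MR² = ½(10.8)(0.370)² = 0.7393 kg·m².
I_blocks = 3·m·r² = 3(1.01)(0.356)² = 0.3840 kg·m².
Total I = 1.123 kg·m².
τ = F r = (35.1)(0.370) = 12.99 N·m.
α = τ/I = 12.99/1.123 = 11.56 rad/s².

α ≈ 11.6 rad/s²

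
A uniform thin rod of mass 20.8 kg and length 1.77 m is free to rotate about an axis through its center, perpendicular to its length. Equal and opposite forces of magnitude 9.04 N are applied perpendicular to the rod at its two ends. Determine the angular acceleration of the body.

α ≈ 2.95 rad/s²

I = (1/12)ML² = (1/12)(20.8)(1.77)² = 5.430 kg·m².
The couple gives τ = F·(L/2) + F·(L/2) = F L = (9.04)(1.77) = 16.00 N·m.
Newton's second law for rotation, τ = Iα, gives α = τ/I = 16.00/5.430 = 2.947 rad/s².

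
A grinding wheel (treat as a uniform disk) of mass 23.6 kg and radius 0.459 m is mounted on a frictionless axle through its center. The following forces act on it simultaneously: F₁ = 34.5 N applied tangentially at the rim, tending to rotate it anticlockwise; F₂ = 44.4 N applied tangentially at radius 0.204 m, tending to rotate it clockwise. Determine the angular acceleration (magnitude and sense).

α ≈ 2.73 rad/s², anticlockwise

I = ½MR² = (1/2)(23.6)(0.459)² = 2.486 kg·m².
Taking anticlockwise as positive: τ₁ = +(34.5)(0.459) = +15.84 N·m; τ₂ = −(44.4)(0.204) = −9.058 N·m.
Net torque τ = 6.778 N·m.
α = τ/I = 6.778/2.486 = 2.726 rad/s².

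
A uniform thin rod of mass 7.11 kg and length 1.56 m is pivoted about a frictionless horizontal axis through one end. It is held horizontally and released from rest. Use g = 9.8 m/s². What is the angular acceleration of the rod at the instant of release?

α ≈ 9.42 rad/s²

About the pivot, I = (1/3)ML² = (1/3)(7.11)(1.56)² = 5.768 kg·m².
The weight acts at the center, a distance L/2 = 0.7800 m from the pivot; τ = Mg(L/2) = 54.35 N·m.
α = τ/I = 54.35/5.768 = 9.423 rad/s².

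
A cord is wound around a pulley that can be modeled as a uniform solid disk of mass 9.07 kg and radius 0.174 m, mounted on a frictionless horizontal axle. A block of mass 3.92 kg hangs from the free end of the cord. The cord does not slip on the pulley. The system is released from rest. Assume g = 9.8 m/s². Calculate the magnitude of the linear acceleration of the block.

I = ½MR² = (1/2)(9.07)(0.174)² = 0.1373 kg·m².
Block: mg − T = ma. Pulley: TR = Iα. No-slip: a = αR, so T = (I/R²)a = 4.535·a.
Then mg = (m + 4.535)a, so a = (3.92)(9.8)/(3.92 + 4.535) = 4.544 m/s².

a ≈ 4.54 m/s²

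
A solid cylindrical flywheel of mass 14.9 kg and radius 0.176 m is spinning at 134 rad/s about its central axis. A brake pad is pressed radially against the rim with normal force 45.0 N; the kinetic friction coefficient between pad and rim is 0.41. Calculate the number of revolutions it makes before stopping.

I = ½MR² = (1/2)(14.9)(0.176)² = 0.2308 kg·m².
Friction force f = μN = (0.41)(45.0) = 18.45 N at the rim; torque magnitude τ = fR = 3.247 N·m, opposing ω.
|α| = τ/I = 3.247/0.2308 = 14.07 rad/s² (deceleration).
ω² = ω₀² − 2|α|θ with ω = 0 ⇒ θ = ω₀²/(2|α|) = 638.0 rad = 101.5 rev.

≈ 102 revolutions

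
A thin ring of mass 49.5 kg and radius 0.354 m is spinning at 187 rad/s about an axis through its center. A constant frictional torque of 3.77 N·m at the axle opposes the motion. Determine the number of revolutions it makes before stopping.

≈ 4580 revolutions

I = MR² = (49.5)(0.354)² = 6.203 kg·m².
The net torque has magnitude 3.77 N·m, opposing ω.
|α| = τ/I = 3.770/6.203 = 0.6078 rad/s² (deceleration).
ω² = ω₀² − 2|α|θ with ω = 0 ⇒ θ = ω₀²/(2|α|) = 28770 rad = 4579 rev.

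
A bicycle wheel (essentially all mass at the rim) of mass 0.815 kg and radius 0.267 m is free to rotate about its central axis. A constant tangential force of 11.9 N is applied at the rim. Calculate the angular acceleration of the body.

I = MR² = (0.815)(0.267)² = 0.05810 kg·m².
τ = F R = (11.9)(0.267) = 3.177 N·m.
Newton's second law for rotation, τ = Iα, gives α = τ/I = 3.177/0.05810 = 54.69 rad/s².

α ≈ 54.7 rad/s²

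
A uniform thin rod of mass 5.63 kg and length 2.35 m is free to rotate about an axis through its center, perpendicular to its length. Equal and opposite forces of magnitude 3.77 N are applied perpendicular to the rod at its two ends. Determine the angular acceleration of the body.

I = (1/12)ML² = (1/12)(5.63)(2.35)² = 2.591 kg·m².
The couple gives τ = F·(L/2) + F·(L/2) = F L = (3.77)(2.35) = 8.860 N·m.
Newton's second law for rotation, τ = Iα, gives α = τ/I = 8.860/2.591 = 3.419 rad/s².

α ≈ 3.42 rad/s²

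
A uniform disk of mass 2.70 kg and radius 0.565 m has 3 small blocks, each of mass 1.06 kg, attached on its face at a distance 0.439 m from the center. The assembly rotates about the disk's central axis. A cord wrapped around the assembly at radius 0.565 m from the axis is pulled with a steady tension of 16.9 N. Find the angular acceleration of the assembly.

α ≈ 9.15 rad/s²

I_disk = ½MR² = ½(2.70)(0.565)² = 0.4310 kg·m².
I_blocks = 3·m·r² = 3(1.06)(0.439)² = 0.6129 kg·m².
Total I = 1.044 kg·m².
τ = F r = (16.9)(0.565) = 9.548 N·m.
α = τ/I = 9.548/1.044 = 9.148 rad/s².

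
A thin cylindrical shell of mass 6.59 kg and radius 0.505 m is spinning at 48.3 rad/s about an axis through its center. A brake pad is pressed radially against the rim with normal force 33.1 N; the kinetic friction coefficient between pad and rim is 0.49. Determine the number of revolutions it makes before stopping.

I = MR² = (6.59)(0.505)² = 1.681 kg·m².
Friction force f = μN = (0.49)(33.1) = 16.22 N at the rim; torque magnitude τ = fR = 8.191 N·m, opposing ω.
|α| = τ/I = 8.191/1.681 = 4.874 rad/s² (deceleration).
ω² = ω₀² − 2|α|θ with ω = 0 ⇒ θ = ω₀²/(2|α|) = 239.3 rad = 38.09 rev.

≈ 38.1 revolutions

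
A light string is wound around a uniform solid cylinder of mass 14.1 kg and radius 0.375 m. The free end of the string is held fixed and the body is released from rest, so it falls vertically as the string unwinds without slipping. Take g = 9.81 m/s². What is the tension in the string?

T ≈ 46.1 N

Translation: Mg − T = Ma. Rotation about the center: TR = Iα with I = ½MR².
With a = αR: T = (I/R²)a = (1/2)M a, so Mg = (1 + 0.5000)Ma.
a = g/(1 + 0.5000) = 9.81/1.500 = 6.540 m/s².
T = 0.5000·M·a = (0.5000)(14.1)(6.540) = 46.11 N.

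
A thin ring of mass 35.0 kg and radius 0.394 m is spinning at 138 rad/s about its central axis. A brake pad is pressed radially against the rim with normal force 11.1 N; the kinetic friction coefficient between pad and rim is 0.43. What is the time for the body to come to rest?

I = MR² = (35.0)(0.394)² = 5.433 kg·m².
Friction force f = μN = (0.43)(11.1) = 4.773 N at the rim; torque magnitude τ = fR = 1.881 N·m, opposing ω.
|α| = τ/I = 1.881/5.433 = 0.3461 rad/s² (deceleration).
0 = ω₀ − |α|t ⇒ t = ω₀/|α| = 138/0.3461 = 398.7 s.

t ≈ 399 s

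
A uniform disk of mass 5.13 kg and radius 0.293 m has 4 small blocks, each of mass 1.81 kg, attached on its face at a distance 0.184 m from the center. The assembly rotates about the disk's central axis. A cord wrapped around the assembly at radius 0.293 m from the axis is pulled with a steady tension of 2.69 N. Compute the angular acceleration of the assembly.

α ≈ 1.69 rad/s²

I_disk = ½MR² = ½(5.13)(0.293)² = 0.2202 kg·m².
I_blocks = 4·m·r² = 4(1.81)(0.184)² = 0.2451 kg·m².
Total I = 0.4653 kg·m².
τ = F r = (2.69)(0.293) = 0.7882 N·m.
α = τ/I = 0.7882/0.4653 = 1.694 rad/s².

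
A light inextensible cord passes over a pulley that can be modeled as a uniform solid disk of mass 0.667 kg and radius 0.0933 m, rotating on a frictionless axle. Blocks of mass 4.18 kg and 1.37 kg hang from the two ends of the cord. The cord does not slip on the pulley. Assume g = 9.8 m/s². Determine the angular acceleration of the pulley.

α ≈ 50.2 rad/s²

I = ½MR² = (1/2)(0.667)(0.0933)² = 0.002903 kg·m².
Heavier block: m₁g − T₁ = m₁a. Lighter block: T₂ − m₂g = m₂a.
Pulley: (T₁ − T₂)R = Iα = I(a/R), so T₁ − T₂ = (I/R²)a = (1/2)M_p a = 0.3335·a.
Adding the three: (m₁ − m₂)g = (m₁ + m₂ + 0.3335)a, so a = (4.18 − 1.37)(9.8)/(4.18 + 1.37 + 0.3335) = 4.681 m/s².
α = a/R = 4.681/0.0933 = 50.17 rad/s².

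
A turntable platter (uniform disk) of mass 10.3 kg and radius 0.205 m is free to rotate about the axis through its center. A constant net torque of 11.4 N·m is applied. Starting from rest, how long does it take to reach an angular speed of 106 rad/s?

t ≈ 2.01 s

I = ½MR² = (1/2)(10.3)(0.205)² = 0.2164 kg·m².
α = τ/I = 11.4/0.2164 = 52.67 rad/s².
ω = αt ⇒ t = ω/α = 106/52.67 = 2.012 s.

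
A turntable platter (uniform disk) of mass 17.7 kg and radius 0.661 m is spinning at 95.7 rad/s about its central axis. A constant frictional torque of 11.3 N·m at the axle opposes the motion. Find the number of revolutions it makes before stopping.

I = ½MR² = (1/2)(17.7)(0.661)² = 3.867 kg·m².
The net torque has magnitude 11.3 N·m, opposing ω.
|α| = τ/I = 11.30/3.867 = 2.922 rad/s² (deceleration).
ω² = ω₀² − 2|α|θ with ω = 0 ⇒ θ = ω₀²/(2|α|) = 1567 rad = 249.4 rev.

≈ 249 revolutions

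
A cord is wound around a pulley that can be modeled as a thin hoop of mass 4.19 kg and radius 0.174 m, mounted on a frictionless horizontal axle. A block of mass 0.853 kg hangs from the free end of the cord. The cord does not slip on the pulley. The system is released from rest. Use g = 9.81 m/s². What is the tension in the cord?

T ≈ 6.95 N

I = MR² = (4.19)(0.174)² = 0.1269 kg·m².
Block: mg − T = ma. Pulley: TR = Iα. No-slip: a = αR, so T = (I/R²)a = 4.190·a.
Then mg = (m + 4.190)a, so a = (0.853)(9.81)/(0.853 + 4.190) = 1.659 m/s².
T = 4.190·a = 6.953 N.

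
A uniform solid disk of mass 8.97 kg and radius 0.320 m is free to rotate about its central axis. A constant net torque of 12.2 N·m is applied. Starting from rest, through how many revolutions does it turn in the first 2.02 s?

I = ½MR² = (1/2)(8.97)(0.320)² = 0.4593 kg·m².
α = τ/I = 12.2/0.4593 = 26.56 rad/s².
θ = ½αt² = ½(26.56)(2.02)² = 54.20 rad.
Revolutions = θ/(2π) = 8.626.

≈ 8.63 revolutions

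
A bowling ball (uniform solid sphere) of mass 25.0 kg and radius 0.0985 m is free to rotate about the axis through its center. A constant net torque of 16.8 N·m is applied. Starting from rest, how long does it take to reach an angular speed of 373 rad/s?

I = (2/5)MR² = (2/5)(25.0)(0.0985)² = 0.09702 kg·m².
α = τ/I = 16.8/0.09702 = 173.2 rad/s².
ω = αt ⇒ t = ω/α = 373/173.2 = 2.154 s.

t ≈ 2.15 s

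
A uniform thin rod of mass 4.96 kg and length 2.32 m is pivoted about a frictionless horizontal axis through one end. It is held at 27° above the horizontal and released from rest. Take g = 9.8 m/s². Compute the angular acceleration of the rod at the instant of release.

α ≈ 5.65 rad/s²

About the pivot, I = (1/3)ML² = (1/3)(4.96)(2.32)² = 8.899 kg·m².
The weight acts at the center, a distance L/2 = 1.160 m from the pivot; τ = Mg(L/2) cos 27° = 50.24 N·m.
α = τ/I = 50.24/8.899 = 5.646 rad/s².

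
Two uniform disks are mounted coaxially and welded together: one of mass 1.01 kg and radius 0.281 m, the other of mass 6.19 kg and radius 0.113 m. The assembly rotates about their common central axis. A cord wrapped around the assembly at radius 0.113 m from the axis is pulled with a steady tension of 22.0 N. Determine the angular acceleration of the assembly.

α ≈ 31.3 rad/s²

I = ½M₁R₁² + ½M₂R₂² = ½(1.01)(0.281)² + ½(6.19)(0.113)² = 0.07940 kg·m².
τ = F r = (22.0)(0.113) = 2.486 N·m.
α = τ/I = 2.486/0.07940 = 31.31 rad/s².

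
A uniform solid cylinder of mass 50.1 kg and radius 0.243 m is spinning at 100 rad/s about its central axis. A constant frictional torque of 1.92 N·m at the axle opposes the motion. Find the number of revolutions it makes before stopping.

I = ½MR² = (1/2)(50.1)(0.243)² = 1.479 kg·m².
The net torque has magnitude 1.92 N·m, opposing ω.
|α| = τ/I = 1.920/1.479 = 1.298 rad/s² (deceleration).
ω² = ω₀² − 2|α|θ with ω = 0 ⇒ θ = ω₀²/(2|α|) = 3852 rad = 613.1 rev.

≈ 613 revolutions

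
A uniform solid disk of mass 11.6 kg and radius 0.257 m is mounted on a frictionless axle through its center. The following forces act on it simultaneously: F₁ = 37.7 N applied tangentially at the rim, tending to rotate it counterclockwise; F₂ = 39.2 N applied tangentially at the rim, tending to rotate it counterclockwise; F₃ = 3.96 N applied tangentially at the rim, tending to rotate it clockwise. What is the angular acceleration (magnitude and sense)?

I = ½MR² = (1/2)(11.6)(0.257)² = 0.3831 kg·m².
Taking counterclockwise as positive: τ₁ = +(37.7)(0.257) = +9.689 N·m; τ₂ = +(39.2)(0.257) = +10.07 N·m; τ₃ = −(3.96)(0.257) = −1.018 N·m.
Net torque τ = 18.75 N·m.
α = τ/I = 18.75/0.3831 = 48.93 rad/s².

α ≈ 48.9 rad/s², counterclockwise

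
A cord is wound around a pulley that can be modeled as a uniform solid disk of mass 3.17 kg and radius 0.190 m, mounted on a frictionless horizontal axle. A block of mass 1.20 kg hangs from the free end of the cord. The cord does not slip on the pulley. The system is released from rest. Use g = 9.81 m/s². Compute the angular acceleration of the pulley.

α ≈ 22.2 rad/s²

I = ½MR² = (1/2)(3.17)(0.190)² = 0.05722 kg·m².
Block: mg − T = ma. Pulley: TR = Iα. No-slip: a = αR, so T = (I/R²)a = 1.585·a.
Then mg = (m + 1.585)a, so a = (1.20)(9.81)/(1.20 + 1.585) = 4.227 m/s².
α = a/R = 4.227/0.190 = 22.25 rad/s².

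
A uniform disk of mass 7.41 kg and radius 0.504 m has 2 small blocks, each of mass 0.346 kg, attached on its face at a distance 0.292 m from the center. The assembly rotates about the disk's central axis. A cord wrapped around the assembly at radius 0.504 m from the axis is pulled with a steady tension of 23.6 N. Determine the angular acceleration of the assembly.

α ≈ 11.9 rad/s²

I_disk = ½MR² = ½(7.41)(0.504)² = 0.9411 kg·m².
I_blocks = 2·m·r² = 2(0.346)(0.292)² = 0.05900 kg·m².
Total I = 1.000 kg·m².
τ = F r = (23.6)(0.504) = 11.89 N·m.
α = τ/I = 11.89/1.000 = 11.89 rad/s².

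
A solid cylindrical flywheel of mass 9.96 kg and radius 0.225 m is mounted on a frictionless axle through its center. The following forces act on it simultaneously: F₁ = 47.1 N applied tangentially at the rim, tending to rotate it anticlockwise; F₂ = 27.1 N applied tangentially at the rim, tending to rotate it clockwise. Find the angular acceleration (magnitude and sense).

α ≈ 17.8 rad/s², anticlockwise

I = ½MR² = (1/2)(9.96)(0.225)² = 0.2521 kg·m².
Taking anticlockwise as positive: τ₁ = +(47.1)(0.225) = +10.60 N·m; τ₂ = −(27.1)(0.225) = −6.098 N·m.
Net torque τ = 4.500 N·m.
α = τ/I = 4.500/0.2521 = 17.85 rad/s².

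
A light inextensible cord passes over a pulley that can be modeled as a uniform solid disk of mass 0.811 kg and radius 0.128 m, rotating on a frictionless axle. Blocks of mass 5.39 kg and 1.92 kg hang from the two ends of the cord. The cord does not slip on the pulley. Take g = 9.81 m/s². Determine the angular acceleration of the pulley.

I = ½MR² = (1/2)(0.811)(0.128)² = 0.006644 kg·m².
Heavier block: m₁g − T₁ = m₁a. Lighter block: T₂ − m₂g = m₂a.
Pulley: (T₁ − T₂)R = Iα = I(a/R), so T₁ − T₂ = (I/R²)a = (1/2)M_p a = 0.4055·a.
Adding the three: (m₁ − m₂)g = (m₁ + m₂ + 0.4055)a, so a = (5.39 − 1.92)(9.81)/(5.39 + 1.92 + 0.4055) = 4.412 m/s².
α = a/R = 4.412/0.128 = 34.47 rad/s².

α ≈ 34.5 rad/s²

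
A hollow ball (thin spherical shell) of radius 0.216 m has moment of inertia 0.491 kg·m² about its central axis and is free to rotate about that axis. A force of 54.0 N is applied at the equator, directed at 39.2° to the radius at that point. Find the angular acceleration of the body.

Only the tangential component produces torque: τ = F R sinθ = (54.0)(0.216) sin 39.2° = 7.372 N·m.
Newton's second law for rotation, τ = Iα, gives α = τ/I = 7.372/0.4910 = 15.01 rad/s².

α ≈ 15.0 rad/s²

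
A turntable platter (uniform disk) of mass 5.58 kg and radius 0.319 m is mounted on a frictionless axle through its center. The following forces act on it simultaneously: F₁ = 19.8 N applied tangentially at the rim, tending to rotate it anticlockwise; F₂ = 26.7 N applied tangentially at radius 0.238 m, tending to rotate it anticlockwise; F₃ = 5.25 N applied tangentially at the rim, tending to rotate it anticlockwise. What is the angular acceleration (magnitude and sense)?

I = ½MR² = (1/2)(5.58)(0.319)² = 0.2839 kg·m².
Taking anticlockwise as positive: τ₁ = +(19.8)(0.319) = +6.316 N·m; τ₂ = +(26.7)(0.238) = +6.355 N·m; τ₃ = +(5.25)(0.319) = +1.675 N·m.
Net torque τ = 14.35 N·m.
α = τ/I = 14.35/0.2839 = 50.53 rad/s².

α ≈ 50.5 rad/s², anticlockwise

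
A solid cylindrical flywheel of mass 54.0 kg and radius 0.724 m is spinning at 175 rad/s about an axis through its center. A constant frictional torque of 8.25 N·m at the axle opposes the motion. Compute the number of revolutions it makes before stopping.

I = ½MR² = (1/2)(54.0)(0.724)² = 14.15 kg·m².
The net torque has magnitude 8.25 N·m, opposing ω.
|α| = τ/I = 8.250/14.15 = 0.5829 rad/s² (deceleration).
ω² = ω₀² − 2|α|θ with ω = 0 ⇒ θ = ω₀²/(2|α|) = 26270 rad = 4181 rev.

≈ 4180 revolutions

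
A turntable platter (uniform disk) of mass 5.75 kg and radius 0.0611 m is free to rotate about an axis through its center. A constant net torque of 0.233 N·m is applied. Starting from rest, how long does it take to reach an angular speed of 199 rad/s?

t ≈ 9.17 s

I = ½MR² = (1/2)(5.75)(0.0611)² = 0.01073 kg·m².
α = τ/I = 0.233/0.01073 = 21.71 rad/s².
ω = αt ⇒ t = ω/α = 199/21.71 = 9.167 s.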